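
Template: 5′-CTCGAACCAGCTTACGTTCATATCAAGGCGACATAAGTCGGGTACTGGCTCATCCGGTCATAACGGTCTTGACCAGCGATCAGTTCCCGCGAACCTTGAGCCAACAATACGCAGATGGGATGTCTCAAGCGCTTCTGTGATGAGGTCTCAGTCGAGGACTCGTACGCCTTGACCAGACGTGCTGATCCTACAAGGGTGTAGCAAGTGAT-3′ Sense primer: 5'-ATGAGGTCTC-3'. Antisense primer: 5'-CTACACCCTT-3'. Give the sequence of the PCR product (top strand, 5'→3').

The forward primer matches the template at positions 140–149.
Taking the reverse complement of CTACACCCTT gives AAGGGTGTAG, found at positions 192–201 on the template; the primer anneals here to the top strand with its 3' end pointing upstream.
The product is the template from position 140 through 201 (62 bp).

5'-ATGAGGTCTCAGTCGAGGACTCGTACGCCTTGACCAGACGTGCTGATCCTACAAGGGTGTAG-3'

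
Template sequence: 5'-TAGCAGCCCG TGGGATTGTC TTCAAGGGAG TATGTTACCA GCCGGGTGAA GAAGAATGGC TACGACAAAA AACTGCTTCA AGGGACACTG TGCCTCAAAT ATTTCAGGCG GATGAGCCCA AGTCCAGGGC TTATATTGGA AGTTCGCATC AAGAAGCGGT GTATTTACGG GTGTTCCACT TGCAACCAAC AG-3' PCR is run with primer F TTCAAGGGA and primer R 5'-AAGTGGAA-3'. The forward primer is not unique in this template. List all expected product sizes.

The forward primer TTCAAGGGA matches the top strand at positions 21–29, 77–85.
The reverse primer's reverse complement is TTCCACTT, matching at positions 174–181.
Each forward site pairs with the reverse site to give a product ending at position 181: sizes 161, 105 bp.

161 bp, 105 bp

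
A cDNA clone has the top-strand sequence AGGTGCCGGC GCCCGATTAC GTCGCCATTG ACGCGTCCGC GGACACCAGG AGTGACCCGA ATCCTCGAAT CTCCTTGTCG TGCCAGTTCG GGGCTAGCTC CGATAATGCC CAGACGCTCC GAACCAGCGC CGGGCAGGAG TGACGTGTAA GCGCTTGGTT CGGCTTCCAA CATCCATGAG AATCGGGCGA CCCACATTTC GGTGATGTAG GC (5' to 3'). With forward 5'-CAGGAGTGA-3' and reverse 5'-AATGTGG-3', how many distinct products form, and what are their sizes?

The forward primer CAGGAGTGA matches the top strand at positions 47–55, 135–143.
The reverse primer's reverse complement is CCACATT, matching at positions 192–198.
Each forward site pairs with the reverse site to give a product ending at position 198: sizes 152, 64 bp.

Two products: 152 bp, 64 bp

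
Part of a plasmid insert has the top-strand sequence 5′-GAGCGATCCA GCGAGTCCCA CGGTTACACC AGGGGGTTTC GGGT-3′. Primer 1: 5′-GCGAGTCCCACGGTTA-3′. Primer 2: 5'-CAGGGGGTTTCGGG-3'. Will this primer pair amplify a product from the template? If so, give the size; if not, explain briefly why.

No product — both primers anneal to the same strand and extend in the same direction.

Primer 1 (GCGAGTCCCACGGTTA) matches the top strand at positions 11–26 (3' end points downstream).
Primer 2 (CAGGGGGTTTCGGG) also matches the top strand directly, at positions 30–43 — its reverse complement CCCGAAACCCCCTG is not present.
Both primers anneal to the bottom strand with 3' ends pointing the same way, so neither can prime synthesis back toward the other.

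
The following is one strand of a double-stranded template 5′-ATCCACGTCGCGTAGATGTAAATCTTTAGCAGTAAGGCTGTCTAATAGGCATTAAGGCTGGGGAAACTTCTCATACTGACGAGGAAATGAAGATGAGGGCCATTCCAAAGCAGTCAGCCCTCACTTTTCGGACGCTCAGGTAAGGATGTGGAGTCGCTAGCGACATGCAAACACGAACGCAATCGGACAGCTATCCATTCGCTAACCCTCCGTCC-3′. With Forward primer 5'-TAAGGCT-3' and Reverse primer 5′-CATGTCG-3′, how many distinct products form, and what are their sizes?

The forward primer TAAGGCT matches the top strand at positions 33–39, 53–59.
The reverse primer's reverse complement is CGACATG, matching at positions 161–167.
Each forward site pairs with the reverse site to give a product ending at position 167: sizes 135, 115 bp.

Two products: 135 bp, 115 bp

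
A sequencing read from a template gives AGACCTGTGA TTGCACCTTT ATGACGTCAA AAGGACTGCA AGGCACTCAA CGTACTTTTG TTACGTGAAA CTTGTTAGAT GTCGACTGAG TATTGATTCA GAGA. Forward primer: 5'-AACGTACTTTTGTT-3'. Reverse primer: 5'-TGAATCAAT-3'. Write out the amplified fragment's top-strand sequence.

5'-AACGTACTTTTGTTACGTGAAACTTGTTAGATGTCGACTGAGTATTGATTCA-3'

Forward primer AACGTACTTTTGTT is found on the top strand at positions 49–62.
The reverse primer's reverse complement is ATTGATTCA, which matches the template at positions 92–100.
The product is the template from position 49 through 100 (52 bp).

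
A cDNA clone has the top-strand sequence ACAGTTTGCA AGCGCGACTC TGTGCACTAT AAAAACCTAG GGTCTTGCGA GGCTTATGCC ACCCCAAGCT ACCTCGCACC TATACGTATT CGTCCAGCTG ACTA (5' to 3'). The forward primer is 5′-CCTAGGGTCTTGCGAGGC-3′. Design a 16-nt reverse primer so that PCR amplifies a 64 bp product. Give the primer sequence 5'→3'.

5'-AGCTGGACGAATACGT-3'

The forward primer binds at positions 36–53, so a 64 bp product ends at position 36 + 64 − 1 = 99.
The reverse primer anneals to the top strand over positions 84–99, i.e. to ACGTATTCGTCCAGCT.
Its sequence written 5'→3' is the reverse complement: AGCTGGACGAATACGT.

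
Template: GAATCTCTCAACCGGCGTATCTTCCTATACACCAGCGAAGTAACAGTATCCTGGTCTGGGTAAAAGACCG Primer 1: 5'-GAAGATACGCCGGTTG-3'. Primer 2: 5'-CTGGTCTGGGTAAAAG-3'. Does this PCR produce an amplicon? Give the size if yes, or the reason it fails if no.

No product — the primers' 3' ends point away from each other.

Primer 1 (GAAGATACGCCGGTTG) has reverse complement CAACCGGCGTATCTTC, which matches the top strand at positions 9–24; primer 1 anneals to the top strand there with its 3' end pointing upstream toward position 9.
Primer 2 (CTGGTCTGGGTAAAAG) matches the top strand directly at positions 51–66; it anneals to the bottom strand with its 3' end pointing downstream toward position 66.
The 3' ends diverge (primer 1 extends toward position 1, primer 2 toward position 70), so the primers never converge on a shared product.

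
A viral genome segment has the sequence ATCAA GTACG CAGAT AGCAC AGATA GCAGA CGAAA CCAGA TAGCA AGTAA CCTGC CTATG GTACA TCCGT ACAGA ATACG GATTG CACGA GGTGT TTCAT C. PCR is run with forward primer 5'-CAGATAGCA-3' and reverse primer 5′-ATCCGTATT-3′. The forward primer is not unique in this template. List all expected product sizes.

The forward primer CAGATAGCA matches the top strand at positions 11–19, 20–28, 37–45.
The reverse primer's reverse complement is AATACGGAT, matching at positions 75–83.
Each forward site pairs with the reverse site to give a product ending at position 83: sizes 73, 64, 47 bp.

73 bp, 64 bp, 47 bp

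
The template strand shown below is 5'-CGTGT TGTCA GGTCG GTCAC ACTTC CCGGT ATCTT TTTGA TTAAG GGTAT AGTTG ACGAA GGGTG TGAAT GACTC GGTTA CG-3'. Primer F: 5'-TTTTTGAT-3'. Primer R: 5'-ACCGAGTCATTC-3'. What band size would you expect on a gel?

45 bp

Scanning the template, TTTTTGAT occurs at positions 34–41; this primer anneals to the bottom strand there with its 3' end pointing downstream.
Reverse complement of the reverse primer: GAATGACTCGGT. This occurs on the top strand at positions 67–78.
Amplicon spans positions 34–78: 45 bp.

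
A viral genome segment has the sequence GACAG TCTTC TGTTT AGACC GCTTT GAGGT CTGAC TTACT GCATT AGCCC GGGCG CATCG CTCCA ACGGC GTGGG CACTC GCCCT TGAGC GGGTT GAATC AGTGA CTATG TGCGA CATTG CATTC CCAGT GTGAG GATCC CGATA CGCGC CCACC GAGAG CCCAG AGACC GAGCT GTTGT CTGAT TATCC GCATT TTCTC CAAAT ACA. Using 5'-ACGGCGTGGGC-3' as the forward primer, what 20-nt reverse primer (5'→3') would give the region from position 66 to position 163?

5'-GGGCTCTCGGTGGGCGCGTA-3'

The product's 3' end on the top strand is position 163.
The reverse primer anneals to the top strand over positions 144–163, i.e. to TACGCGCCCACCGAGAGCCC.
Its sequence written 5'→3' is the reverse complement: GGGCTCTCGGTGGGCGCGTA.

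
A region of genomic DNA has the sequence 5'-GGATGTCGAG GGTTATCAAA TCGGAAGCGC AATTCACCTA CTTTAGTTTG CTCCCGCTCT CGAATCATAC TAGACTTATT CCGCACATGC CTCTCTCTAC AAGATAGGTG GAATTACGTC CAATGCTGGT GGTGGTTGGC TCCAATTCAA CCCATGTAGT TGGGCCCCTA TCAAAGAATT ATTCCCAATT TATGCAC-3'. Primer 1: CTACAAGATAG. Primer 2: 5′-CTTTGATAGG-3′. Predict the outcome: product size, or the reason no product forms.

Primer 1 (CTACAAGATAG) matches the top strand at positions 97–107; it acts as a forward primer.
Primer 2's reverse complement is CCTATCAAAG, matching the top strand at positions 167–176; it acts as a reverse primer.
The 3' ends face each other across positions 97–176, giving an 80 bp product.

Yes — an 80 bp product.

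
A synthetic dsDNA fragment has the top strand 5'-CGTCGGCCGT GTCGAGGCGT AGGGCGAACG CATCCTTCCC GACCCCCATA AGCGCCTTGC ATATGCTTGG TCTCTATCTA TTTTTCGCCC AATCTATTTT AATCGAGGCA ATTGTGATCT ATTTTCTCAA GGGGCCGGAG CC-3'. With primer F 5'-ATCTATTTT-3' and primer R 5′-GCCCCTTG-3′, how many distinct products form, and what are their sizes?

The forward primer ATCTATTTT matches the top strand at positions 76–84, 92–100, 117–125.
The reverse primer's reverse complement is CAAGGGGC, matching at positions 128–135.
Each forward site pairs with the reverse site to give a product ending at position 135: sizes 60, 44, 19 bp.

Three products: 60 bp, 44 bp, 19 bp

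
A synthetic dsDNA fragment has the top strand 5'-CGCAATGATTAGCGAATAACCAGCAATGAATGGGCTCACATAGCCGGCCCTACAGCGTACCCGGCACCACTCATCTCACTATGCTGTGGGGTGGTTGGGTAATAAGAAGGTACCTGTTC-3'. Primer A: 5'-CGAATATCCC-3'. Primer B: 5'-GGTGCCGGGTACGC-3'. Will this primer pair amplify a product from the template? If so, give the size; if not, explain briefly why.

Primer A (CGAATATCCC) does not match the top strand, and its reverse complement GGGATATTCG does not match either.
With no annealing site for primer A, no amplification occurs.

No product — primer A has no binding site in the template.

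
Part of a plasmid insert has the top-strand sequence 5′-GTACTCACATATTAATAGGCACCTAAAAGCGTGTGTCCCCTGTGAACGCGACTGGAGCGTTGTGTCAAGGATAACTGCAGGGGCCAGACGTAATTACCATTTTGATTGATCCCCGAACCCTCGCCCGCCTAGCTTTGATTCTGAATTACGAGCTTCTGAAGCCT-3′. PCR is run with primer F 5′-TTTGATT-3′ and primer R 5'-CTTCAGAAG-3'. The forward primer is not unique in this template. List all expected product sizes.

61 bp, 28 bp

The forward primer TTTGATT matches the top strand at positions 101–107, 134–140.
The reverse primer's reverse complement is CTTCTGAAG, matching at positions 153–161.
Each forward site pairs with the reverse site to give a product ending at position 161: sizes 61, 28 bp.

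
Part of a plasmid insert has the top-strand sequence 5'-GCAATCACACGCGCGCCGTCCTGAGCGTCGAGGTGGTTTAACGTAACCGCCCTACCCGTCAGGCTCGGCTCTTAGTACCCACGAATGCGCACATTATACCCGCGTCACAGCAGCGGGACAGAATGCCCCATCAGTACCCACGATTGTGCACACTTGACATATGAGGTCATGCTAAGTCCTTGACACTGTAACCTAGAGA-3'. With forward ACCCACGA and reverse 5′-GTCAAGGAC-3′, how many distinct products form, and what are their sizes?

Two products: 108 bp, 49 bp

The forward primer ACCCACGA matches the top strand at positions 77–84, 136–143.
The reverse primer's reverse complement is GTCCTTGAC, matching at positions 176–184.
Each forward site pairs with the reverse site to give a product ending at position 184: sizes 108, 49 bp.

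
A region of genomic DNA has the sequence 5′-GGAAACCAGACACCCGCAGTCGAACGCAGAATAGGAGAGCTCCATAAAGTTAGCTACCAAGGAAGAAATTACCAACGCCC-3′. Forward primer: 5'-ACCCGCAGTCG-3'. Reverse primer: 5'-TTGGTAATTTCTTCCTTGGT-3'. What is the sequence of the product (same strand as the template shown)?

5'-ACCCGCAGTCGAACGCAGAATAGGAGAGCTCCATAAAGTTAGCTACCAAGGAAGAAATTACCAA-3'

The forward primer matches the template at positions 12–22.
The reverse primer's reverse complement is ACCAAGGAAGAAATTACCAA, which matches the template at positions 56–75.
The product is the template from position 12 through 75 (64 bp).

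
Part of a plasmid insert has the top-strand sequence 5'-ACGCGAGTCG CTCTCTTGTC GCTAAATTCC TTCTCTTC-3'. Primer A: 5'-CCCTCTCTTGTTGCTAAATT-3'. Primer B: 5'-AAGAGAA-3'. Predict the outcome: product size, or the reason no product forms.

Primer A (CCCTCTCTTGTTGCTAAATT) does not match the top strand, and its reverse complement AATTTAGCAACAAGAGAGGG does not match either.
With no annealing site for primer A, no amplification occurs.

No product — primer A has no binding site in the template.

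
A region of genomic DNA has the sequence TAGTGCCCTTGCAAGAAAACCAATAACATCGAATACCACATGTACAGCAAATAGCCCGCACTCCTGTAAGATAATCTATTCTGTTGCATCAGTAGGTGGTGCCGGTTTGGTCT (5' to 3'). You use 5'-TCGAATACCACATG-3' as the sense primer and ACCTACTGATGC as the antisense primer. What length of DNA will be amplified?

Scanning the template, TCGAATACCACATG occurs at positions 29–42; this primer anneals to the bottom strand there with its 3' end pointing downstream.
The reverse primer's reverse complement is GCATCAGTAGGT, which matches the template at positions 86–97.
Product length = (reverse-primer end) − (forward-primer start) + 1 = 97 − 29 + 1 = 69 bp.

69 bp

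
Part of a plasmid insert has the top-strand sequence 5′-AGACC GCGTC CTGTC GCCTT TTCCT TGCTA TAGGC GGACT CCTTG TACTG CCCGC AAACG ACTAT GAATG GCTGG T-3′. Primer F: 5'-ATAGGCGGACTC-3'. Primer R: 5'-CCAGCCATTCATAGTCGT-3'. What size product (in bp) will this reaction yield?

46 bp

Forward primer ATAGGCGGACTC is found on the top strand at positions 30–41.
The reverse primer's reverse complement is ACGACTATGAATGGCTGG, which matches the template at positions 58–75.
Amplicon spans positions 30–75: 46 bp.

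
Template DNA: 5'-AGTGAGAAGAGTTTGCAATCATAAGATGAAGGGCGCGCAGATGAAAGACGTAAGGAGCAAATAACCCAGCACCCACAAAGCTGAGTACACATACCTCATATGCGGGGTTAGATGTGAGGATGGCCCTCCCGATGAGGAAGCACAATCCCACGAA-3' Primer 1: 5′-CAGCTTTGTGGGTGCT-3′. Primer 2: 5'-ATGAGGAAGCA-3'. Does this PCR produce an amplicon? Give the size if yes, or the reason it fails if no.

No product — the primers' 3' ends point away from each other.

Primer 1 (CAGCTTTGTGGGTGCT) has reverse complement AGCACCCACAAAGCTG, which matches the top strand at positions 68–83; primer 1 anneals to the top strand there with its 3' end pointing upstream toward position 68.
Primer 2 (ATGAGGAAGCA) matches the top strand directly at positions 132–142; it anneals to the bottom strand with its 3' end pointing downstream toward position 142.
The 3' ends diverge (primer 1 extends toward position 1, primer 2 toward position 154), so the primers never converge on a shared product.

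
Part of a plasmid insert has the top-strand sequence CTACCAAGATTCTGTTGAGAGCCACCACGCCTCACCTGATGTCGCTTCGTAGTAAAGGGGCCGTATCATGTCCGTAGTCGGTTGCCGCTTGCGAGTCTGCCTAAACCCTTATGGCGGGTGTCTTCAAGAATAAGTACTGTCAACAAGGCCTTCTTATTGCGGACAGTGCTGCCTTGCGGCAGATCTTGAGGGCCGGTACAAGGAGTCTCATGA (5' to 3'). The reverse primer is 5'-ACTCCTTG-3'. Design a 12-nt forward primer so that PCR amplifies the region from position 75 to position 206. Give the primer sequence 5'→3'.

5'-TAGTCGGTTGCC-3'

The reverse primer's reverse complement CAAGGAGT matches the template at positions 199–206; the product starts at position 75.
The forward primer is identical to the top strand over positions 75–86: TAGTCGGTTGCC.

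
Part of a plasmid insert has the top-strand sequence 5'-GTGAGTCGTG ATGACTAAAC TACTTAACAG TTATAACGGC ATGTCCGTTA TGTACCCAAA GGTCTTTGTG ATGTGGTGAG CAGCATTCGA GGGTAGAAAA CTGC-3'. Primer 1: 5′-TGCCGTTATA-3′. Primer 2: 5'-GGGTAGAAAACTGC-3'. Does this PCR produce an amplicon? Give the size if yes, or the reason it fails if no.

Primer 1 (TGCCGTTATA) has reverse complement TATAACGGCA, which matches the top strand at positions 32–41; primer 1 anneals to the top strand there with its 3' end pointing upstream toward position 32.
Primer 2 (GGGTAGAAAACTGC) matches the top strand directly at positions 91–104; it anneals to the bottom strand with its 3' end pointing downstream toward position 104.
The 3' ends diverge (primer 1 extends toward position 1, primer 2 toward position 104), so the primers never converge on a shared product.

No product — the primers' 3' ends point away from each other.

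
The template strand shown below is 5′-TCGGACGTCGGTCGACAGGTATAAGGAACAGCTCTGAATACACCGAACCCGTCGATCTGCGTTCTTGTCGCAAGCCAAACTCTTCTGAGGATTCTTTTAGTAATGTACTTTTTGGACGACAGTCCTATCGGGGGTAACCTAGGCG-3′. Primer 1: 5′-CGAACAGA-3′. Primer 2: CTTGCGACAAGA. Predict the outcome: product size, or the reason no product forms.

No product — primer 1 has no binding site in the template.

Primer 1 (CGAACAGA) does not match the top strand, and its reverse complement TCTGTTCG does not match either.
With no annealing site for primer 1, no amplification occurs.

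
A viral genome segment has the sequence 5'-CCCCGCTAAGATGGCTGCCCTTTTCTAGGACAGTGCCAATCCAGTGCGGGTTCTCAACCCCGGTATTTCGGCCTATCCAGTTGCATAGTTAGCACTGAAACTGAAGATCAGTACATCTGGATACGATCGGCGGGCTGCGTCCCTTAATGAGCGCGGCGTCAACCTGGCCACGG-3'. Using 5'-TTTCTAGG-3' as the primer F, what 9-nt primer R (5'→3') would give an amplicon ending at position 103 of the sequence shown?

The forward primer binds at positions 22–29; the product's 3' end on the top strand is position 103.
The reverse primer anneals to the top strand over positions 95–103, i.e. to CTGAAACTG.
Its sequence written 5'→3' is the reverse complement: CAGTTTCAG.

5'-CAGTTTCAG-3'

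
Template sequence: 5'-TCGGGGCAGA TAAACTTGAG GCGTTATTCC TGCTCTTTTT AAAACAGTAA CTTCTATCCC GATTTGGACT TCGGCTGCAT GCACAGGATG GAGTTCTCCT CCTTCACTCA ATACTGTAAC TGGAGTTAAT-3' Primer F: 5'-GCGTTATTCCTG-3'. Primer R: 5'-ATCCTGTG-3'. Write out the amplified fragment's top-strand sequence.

The forward primer matches the template at positions 21–32.
Taking the reverse complement of ATCCTGTG gives CACAGGAT, found at positions 82–89 on the template; the primer anneals here to the top strand with its 3' end pointing upstream.
The product is the template from position 21 through 89 (69 bp).

5'-GCGTTATTCCTGCTCTTTTTAAAACAGTAACTTCTATCCCGATTTGGACTTCGGCTGCATGCACAGGAT-3'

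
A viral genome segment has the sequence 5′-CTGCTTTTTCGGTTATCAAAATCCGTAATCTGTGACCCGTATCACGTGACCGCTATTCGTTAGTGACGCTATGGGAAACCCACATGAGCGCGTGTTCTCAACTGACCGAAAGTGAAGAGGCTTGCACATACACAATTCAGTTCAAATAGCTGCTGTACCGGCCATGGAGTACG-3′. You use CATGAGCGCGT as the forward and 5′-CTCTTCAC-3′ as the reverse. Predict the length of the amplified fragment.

37 bp

Forward primer CATGAGCGCGT is found on the top strand at positions 83–93.
Reverse complement of the reverse primer: GTGAAGAG. This occurs on the top strand at positions 112–119.
The product runs from position 83 to position 119, so its length is 119 − 83 + 1 = 37 bp.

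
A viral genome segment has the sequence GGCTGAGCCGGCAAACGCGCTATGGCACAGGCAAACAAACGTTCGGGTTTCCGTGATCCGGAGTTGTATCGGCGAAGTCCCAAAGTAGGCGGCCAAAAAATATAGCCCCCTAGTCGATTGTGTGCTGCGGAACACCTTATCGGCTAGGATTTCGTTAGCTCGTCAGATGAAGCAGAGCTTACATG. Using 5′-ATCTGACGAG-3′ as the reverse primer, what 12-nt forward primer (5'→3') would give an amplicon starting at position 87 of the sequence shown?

5'-AGGCGGCCAAAA-3'

The reverse primer's reverse complement CTCGTCAGAT matches the template at positions 159–168; the product starts at position 87.
The forward primer is identical to the top strand over positions 87–98: AGGCGGCCAAAA.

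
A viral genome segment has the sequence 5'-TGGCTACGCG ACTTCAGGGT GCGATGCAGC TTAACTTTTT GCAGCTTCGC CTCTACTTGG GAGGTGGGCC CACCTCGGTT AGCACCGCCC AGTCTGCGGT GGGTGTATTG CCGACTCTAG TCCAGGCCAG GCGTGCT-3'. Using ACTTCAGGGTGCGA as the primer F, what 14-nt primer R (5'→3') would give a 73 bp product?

The forward primer binds at positions 11–24, so a 73 bp product ends at position 11 + 73 − 1 = 83.
The reverse primer anneals to the top strand over positions 70–83, i.e. to CCACCTCGGTTAGC.
Its sequence written 5'→3' is the reverse complement: GCTAACCGAGGTGG.

5'-GCTAACCGAGGTGG-3'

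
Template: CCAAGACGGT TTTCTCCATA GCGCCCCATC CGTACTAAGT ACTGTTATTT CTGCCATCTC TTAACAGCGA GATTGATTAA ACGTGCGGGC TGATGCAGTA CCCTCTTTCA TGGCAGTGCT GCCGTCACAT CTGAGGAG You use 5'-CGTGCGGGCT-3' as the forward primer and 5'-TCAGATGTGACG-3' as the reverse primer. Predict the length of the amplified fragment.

Forward primer CGTGCGGGCT is found on the top strand at positions 82–91.
Taking the reverse complement of TCAGATGTGACG gives CGTCACATCTGA, found at positions 123–134 on the template; the primer anneals here to the top strand with its 3' end pointing upstream.
Product length = (reverse-primer end) − (forward-primer start) + 1 = 134 − 82 + 1 = 53 bp.

53 bp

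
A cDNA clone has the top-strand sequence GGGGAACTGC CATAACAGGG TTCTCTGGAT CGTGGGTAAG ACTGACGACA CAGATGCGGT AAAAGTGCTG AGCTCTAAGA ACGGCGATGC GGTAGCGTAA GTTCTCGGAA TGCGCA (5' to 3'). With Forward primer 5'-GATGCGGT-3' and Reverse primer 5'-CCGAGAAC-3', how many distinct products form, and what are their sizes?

Two products: 56 bp, 23 bp

The forward primer GATGCGGT matches the top strand at positions 53–60, 86–93.
The reverse primer's reverse complement is GTTCTCGG, matching at positions 101–108.
Each forward site pairs with the reverse site to give a product ending at position 108: sizes 56, 23 bp.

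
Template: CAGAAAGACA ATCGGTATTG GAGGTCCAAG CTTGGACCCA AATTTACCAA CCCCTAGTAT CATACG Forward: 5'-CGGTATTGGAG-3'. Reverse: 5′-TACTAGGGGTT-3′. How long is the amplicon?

The forward primer matches the template at positions 13–23.
Reverse complement of the reverse primer: AACCCCTAGTA. This occurs on the top strand at positions 49–59.
Product length = (reverse-primer end) − (forward-primer start) + 1 = 59 − 13 + 1 = 47 bp.

47 bp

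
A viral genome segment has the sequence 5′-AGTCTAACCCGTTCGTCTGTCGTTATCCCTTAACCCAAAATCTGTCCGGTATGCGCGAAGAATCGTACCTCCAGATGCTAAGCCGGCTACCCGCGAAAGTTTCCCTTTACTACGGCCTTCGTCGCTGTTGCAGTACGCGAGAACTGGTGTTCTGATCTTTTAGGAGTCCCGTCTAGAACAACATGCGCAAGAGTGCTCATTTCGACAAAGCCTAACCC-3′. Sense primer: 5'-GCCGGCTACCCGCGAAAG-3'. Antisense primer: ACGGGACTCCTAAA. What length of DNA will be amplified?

Scanning the template, GCCGGCTACCCGCGAAAG occurs at positions 82–99; this primer anneals to the bottom strand there with its 3' end pointing downstream.
Taking the reverse complement of ACGGGACTCCTAAA gives TTTAGGAGTCCCGT, found at positions 159–172 on the template; the primer anneals here to the top strand with its 3' end pointing upstream.
The product runs from position 82 to position 172, so its length is 172 − 82 + 1 = 91 bp.

91 bp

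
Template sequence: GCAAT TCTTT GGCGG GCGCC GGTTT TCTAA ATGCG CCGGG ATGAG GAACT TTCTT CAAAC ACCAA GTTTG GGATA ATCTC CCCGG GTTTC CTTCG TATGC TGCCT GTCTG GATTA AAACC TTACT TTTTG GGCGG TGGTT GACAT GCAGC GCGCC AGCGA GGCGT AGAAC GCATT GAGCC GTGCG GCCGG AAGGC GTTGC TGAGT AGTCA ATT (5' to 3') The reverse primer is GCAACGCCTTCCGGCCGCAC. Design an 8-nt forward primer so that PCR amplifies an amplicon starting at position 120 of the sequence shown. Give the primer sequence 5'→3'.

The reverse primer's reverse complement GTGCGGCCGGAAGGCGTTGC matches the template at positions 181–200; the product starts at position 120.
The forward primer is identical to the top strand over positions 120–127: CTTACTTT.

5'-CTTACTTT-3'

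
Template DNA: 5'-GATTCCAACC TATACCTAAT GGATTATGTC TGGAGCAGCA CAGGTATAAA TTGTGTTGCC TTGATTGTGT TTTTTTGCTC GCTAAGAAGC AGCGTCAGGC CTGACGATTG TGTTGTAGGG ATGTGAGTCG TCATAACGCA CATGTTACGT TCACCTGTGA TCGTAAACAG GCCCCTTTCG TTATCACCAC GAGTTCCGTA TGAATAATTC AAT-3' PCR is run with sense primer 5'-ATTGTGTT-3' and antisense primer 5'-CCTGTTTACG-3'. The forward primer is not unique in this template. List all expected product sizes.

The forward primer ATTGTGTT matches the top strand at positions 50–57, 64–71, 107–114.
The reverse primer's reverse complement is CGTAAACAGG, matching at positions 162–171.
Each forward site pairs with the reverse site to give a product ending at position 171: sizes 122, 108, 65 bp.

122 bp, 108 bp, 65 bp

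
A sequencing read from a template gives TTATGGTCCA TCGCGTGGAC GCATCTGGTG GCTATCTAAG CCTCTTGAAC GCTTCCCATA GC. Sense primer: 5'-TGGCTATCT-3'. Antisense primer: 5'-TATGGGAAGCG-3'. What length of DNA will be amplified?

The forward primer matches the template at positions 29–37.
Taking the reverse complement of TATGGGAAGCG gives CGCTTCCCATA, found at positions 50–60 on the template; the primer anneals here to the top strand with its 3' end pointing upstream.
Product length = (reverse-primer end) − (forward-primer start) + 1 = 60 − 29 + 1 = 32 bp.

32 bp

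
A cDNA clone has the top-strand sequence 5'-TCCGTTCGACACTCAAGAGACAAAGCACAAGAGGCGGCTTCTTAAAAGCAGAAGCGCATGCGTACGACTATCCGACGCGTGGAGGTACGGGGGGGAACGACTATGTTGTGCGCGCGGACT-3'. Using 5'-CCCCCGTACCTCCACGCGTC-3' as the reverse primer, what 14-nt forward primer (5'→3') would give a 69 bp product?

The reverse primer's reverse complement GACGCGTGGAGGTACGGGGG matches the template at positions 74–93, so the product ends at position 93.
A 69 bp product then starts at position 93 − 69 + 1 = 25.
The forward primer is identical to the top strand there: GCACAAGAGGCGGC.

5'-GCACAAGAGGCGGC-3'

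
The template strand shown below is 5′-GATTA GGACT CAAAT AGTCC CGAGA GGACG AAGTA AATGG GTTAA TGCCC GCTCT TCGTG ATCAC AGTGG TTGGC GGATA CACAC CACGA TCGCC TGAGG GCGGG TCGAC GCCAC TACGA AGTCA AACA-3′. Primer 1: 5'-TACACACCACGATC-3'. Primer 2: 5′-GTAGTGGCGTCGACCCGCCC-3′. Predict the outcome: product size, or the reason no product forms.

Primer 1 (TACACACCACGATC) matches the top strand at positions 79–92; it acts as a forward primer.
Primer 2's reverse complement is GGGCGGGTCGACGCCACTAC, matching the top strand at positions 99–118; it acts as a reverse primer.
The 3' ends face each other across positions 79–118, giving a 40 bp product.

Yes — a 40 bp product.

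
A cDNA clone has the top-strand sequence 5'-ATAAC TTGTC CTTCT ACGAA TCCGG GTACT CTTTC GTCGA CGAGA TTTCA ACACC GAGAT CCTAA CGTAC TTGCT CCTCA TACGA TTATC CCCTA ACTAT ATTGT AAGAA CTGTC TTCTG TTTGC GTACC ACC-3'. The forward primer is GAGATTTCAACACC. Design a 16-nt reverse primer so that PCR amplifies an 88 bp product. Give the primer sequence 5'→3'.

The forward primer binds at positions 42–55, so an 88 bp product ends at position 42 + 88 − 1 = 129.
The reverse primer anneals to the top strand over positions 114–129, i.e. to TCTTCTGTTTGCGTAC.
Its sequence written 5'→3' is the reverse complement: GTACGCAAACAGAAGA.

5'-GTACGCAAACAGAAGA-3'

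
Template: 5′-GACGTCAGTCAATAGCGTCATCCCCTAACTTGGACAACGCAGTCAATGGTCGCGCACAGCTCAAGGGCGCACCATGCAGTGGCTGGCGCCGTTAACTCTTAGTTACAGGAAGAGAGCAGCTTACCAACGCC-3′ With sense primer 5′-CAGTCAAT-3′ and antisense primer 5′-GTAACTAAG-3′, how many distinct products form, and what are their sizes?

The forward primer CAGTCAAT matches the top strand at positions 6–13, 40–47.
The reverse primer's reverse complement is CTTAGTTAC, matching at positions 98–106.
Each forward site pairs with the reverse site to give a product ending at position 106: sizes 101, 67 bp.

Two products: 101 bp, 67 bp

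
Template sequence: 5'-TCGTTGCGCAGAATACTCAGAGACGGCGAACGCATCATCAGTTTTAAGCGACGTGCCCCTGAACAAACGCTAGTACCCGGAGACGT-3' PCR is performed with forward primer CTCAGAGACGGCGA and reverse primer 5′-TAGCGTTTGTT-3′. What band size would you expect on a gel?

Forward primer CTCAGAGACGGCGA is found on the top strand at positions 16–29.
Taking the reverse complement of TAGCGTTTGTT gives AACAAACGCTA, found at positions 62–72 on the template; the primer anneals here to the top strand with its 3' end pointing upstream.
The product runs from position 16 to position 72, so its length is 72 − 16 + 1 = 57 bp.

57 bp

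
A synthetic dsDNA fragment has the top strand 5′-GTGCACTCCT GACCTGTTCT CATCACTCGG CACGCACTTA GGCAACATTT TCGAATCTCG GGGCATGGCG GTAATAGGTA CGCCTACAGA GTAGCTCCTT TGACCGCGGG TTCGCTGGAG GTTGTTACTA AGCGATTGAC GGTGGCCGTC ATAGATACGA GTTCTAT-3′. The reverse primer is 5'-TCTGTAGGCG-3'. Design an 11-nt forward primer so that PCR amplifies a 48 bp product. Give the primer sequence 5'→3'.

The reverse primer's reverse complement CGCCTACAGA matches the template at positions 81–90, so the product ends at position 90.
A 48 bp product then starts at position 90 − 48 + 1 = 43.
The forward primer is identical to the top strand there: CAACATTTTCG.

5'-CAACATTTTCG-3'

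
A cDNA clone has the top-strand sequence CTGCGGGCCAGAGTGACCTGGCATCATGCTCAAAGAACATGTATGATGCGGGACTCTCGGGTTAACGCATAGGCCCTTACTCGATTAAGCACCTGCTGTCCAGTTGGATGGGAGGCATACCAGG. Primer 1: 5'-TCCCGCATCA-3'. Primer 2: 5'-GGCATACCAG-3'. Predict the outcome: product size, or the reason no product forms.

Primer 1 (TCCCGCATCA) has reverse complement TGATGCGGGA, which matches the top strand at positions 44–53; primer 1 anneals to the top strand there with its 3' end pointing upstream toward position 44.
Primer 2 (GGCATACCAG) matches the top strand directly at positions 114–123; it anneals to the bottom strand with its 3' end pointing downstream toward position 123.
The 3' ends diverge (primer 1 extends toward position 1, primer 2 toward position 124), so the primers never converge on a shared product.

No product — the primers' 3' ends point away from each other.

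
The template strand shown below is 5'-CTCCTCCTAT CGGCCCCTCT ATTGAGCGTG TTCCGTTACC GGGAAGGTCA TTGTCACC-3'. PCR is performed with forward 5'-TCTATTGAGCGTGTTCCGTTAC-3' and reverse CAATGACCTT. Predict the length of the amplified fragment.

36 bp

Scanning the template, TCTATTGAGCGTGTTCCGTTAC occurs at positions 18–39; this primer anneals to the bottom strand there with its 3' end pointing downstream.
Taking the reverse complement of CAATGACCTT gives AAGGTCATTG, found at positions 44–53 on the template; the primer anneals here to the top strand with its 3' end pointing upstream.
Amplicon spans positions 18–53: 36 bp.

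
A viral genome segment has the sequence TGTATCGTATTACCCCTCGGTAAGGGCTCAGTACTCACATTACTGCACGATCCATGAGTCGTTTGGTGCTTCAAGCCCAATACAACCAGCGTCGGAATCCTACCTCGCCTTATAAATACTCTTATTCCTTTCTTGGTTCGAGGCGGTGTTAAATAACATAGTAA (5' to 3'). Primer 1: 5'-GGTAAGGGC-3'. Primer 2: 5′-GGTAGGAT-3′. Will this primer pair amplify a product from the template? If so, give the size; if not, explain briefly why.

Primer 1 (GGTAAGGGC) matches the top strand at positions 19–27; it acts as a forward primer.
Primer 2's reverse complement is ATCCTACC, matching the top strand at positions 97–104; it acts as a reverse primer.
The 3' ends face each other across positions 19–104, giving an 86 bp product.

Yes — an 86 bp product.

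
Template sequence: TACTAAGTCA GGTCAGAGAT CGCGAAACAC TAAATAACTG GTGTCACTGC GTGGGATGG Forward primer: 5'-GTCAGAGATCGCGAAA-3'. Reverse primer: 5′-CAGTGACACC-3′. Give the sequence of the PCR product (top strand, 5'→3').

Scanning the template, GTCAGAGATCGCGAAA occurs at positions 12–27; this primer anneals to the bottom strand there with its 3' end pointing downstream.
Reverse complement of the reverse primer: GGTGTCACTG. This occurs on the top strand at positions 40–49.
The product is the template from position 12 through 49 (38 bp).

5'-GTCAGAGATCGCGAAACACTAAATAACTGGTGTCACTG-3'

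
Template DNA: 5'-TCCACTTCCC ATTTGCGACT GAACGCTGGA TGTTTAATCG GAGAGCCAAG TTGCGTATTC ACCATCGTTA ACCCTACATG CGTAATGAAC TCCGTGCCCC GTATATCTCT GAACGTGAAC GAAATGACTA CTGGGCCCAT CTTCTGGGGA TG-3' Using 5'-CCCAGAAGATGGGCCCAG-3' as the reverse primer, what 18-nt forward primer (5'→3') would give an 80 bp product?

5'-TAACCCTACATGCGTAAT-3'

The reverse primer's reverse complement CTGGGCCCATCTTCTGGG matches the template at positions 131–148, so the product ends at position 148.
An 80 bp product then starts at position 148 − 80 + 1 = 69.
The forward primer is identical to the top strand there: TAACCCTACATGCGTAAT.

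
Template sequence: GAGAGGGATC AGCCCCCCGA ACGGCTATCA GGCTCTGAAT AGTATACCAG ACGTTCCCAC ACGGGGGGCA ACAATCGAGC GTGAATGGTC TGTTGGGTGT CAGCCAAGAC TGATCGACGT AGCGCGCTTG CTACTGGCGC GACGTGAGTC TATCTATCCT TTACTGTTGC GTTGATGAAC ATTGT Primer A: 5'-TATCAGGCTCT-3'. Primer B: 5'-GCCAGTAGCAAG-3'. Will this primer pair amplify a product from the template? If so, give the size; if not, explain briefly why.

Yes — a 113 bp product.

Primer A (TATCAGGCTCT) matches the top strand at positions 26–36; it acts as a forward primer.
Primer B's reverse complement is CTTGCTACTGGC, matching the top strand at positions 127–138; it acts as a reverse primer.
The 3' ends face each other across positions 26–138, giving a 113 bp product.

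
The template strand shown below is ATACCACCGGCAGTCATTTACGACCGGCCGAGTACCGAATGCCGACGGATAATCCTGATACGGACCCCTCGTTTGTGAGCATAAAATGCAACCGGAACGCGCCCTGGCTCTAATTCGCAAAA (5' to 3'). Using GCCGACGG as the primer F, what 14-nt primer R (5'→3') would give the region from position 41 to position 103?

The product's 3' end on the top strand is position 103.
The reverse primer anneals to the top strand over positions 90–103, i.e. to AACCGGAACGCGCC.
Its sequence written 5'→3' is the reverse complement: GGCGCGTTCCGGTT.

5'-GGCGCGTTCCGGTT-3'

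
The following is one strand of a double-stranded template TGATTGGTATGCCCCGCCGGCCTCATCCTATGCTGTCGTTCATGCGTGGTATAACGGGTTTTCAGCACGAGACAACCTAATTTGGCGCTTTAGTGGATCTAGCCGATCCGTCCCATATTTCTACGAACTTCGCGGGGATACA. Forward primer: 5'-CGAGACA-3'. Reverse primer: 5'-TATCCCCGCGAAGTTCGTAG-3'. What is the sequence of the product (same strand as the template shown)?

The forward primer matches the template at positions 68–74.
The reverse primer's reverse complement is CTACGAACTTCGCGGGGATA, which matches the template at positions 121–140.
The product is the template from position 68 through 140 (73 bp).

5'-CGAGACAACCTAATTTGGCGCTTTAGTGGATCTAGCCGATCCGTCCCATATTTCTACGAACTTCGCGGGGATA-3'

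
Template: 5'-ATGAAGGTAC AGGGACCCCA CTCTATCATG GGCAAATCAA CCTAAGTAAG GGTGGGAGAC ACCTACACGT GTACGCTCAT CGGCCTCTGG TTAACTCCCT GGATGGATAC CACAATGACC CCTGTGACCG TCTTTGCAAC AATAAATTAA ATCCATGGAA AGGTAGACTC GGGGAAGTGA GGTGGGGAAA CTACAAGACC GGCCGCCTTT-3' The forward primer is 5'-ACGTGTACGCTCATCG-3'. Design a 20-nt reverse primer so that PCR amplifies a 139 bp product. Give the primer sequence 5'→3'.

5'-CGGCCGGTCTTGTAGTTTCC-3'

The forward primer binds at positions 67–82, so a 139 bp product ends at position 67 + 139 − 1 = 205.
The reverse primer anneals to the top strand over positions 186–205, i.e. to GGAAACTACAAGACCGGCCG.
Its sequence written 5'→3' is the reverse complement: CGGCCGGTCTTGTAGTTTCC.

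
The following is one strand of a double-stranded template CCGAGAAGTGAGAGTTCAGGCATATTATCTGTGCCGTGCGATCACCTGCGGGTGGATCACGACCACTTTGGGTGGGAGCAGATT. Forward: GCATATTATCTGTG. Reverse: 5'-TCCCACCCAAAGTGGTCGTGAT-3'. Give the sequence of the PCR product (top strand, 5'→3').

5'-GCATATTATCTGTGCCGTGCGATCACCTGCGGGTGGATCACGACCACTTTGGGTGGGA-3'

Scanning the template, GCATATTATCTGTG occurs at positions 20–33; this primer anneals to the bottom strand there with its 3' end pointing downstream.
Reverse complement of the reverse primer: ATCACGACCACTTTGGGTGGGA. This occurs on the top strand at positions 56–77.
The product is the template from position 20 through 77 (58 bp).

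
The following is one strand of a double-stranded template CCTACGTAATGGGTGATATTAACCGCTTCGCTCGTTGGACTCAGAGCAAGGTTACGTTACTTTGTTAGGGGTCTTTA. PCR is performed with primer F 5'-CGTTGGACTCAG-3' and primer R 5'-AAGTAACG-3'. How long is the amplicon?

30 bp

Scanning the template, CGTTGGACTCAG occurs at positions 33–44; this primer anneals to the bottom strand there with its 3' end pointing downstream.
Taking the reverse complement of AAGTAACG gives CGTTACTT, found at positions 55–62 on the template; the primer anneals here to the top strand with its 3' end pointing upstream.
Amplicon spans positions 33–62: 30 bp.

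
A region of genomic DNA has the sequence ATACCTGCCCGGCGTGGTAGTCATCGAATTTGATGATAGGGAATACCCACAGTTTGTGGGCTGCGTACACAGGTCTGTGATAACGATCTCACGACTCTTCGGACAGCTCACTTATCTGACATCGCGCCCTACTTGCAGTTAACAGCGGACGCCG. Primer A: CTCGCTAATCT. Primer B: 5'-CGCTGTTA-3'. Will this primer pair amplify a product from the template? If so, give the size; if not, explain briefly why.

No product — primer A has no binding site in the template.

Primer A (CTCGCTAATCT) does not match the top strand, and its reverse complement AGATTAGCGAG does not match either.
With no annealing site for primer A, no amplification occurs.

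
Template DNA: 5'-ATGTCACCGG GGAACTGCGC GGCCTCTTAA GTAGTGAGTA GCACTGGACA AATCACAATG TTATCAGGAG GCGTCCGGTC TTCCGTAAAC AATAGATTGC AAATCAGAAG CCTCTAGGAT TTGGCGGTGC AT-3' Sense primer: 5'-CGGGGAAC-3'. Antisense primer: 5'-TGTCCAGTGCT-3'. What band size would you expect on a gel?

Forward primer CGGGGAAC is found on the top strand at positions 8–15.
Reverse complement of the reverse primer: AGCACTGGACA. This occurs on the top strand at positions 40–50.
Amplicon spans positions 8–50: 43 bp.

43 bp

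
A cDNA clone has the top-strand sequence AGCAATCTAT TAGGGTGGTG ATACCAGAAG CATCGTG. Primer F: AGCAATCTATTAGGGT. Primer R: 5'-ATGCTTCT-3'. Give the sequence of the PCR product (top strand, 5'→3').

The forward primer matches the template at positions 1–16.
Reverse complement of the reverse primer: AGAAGCAT. This occurs on the top strand at positions 26–33.
The product is the template from position 1 through 33 (33 bp).

5'-AGCAATCTATTAGGGTGGTGATACCAGAAGCAT-3'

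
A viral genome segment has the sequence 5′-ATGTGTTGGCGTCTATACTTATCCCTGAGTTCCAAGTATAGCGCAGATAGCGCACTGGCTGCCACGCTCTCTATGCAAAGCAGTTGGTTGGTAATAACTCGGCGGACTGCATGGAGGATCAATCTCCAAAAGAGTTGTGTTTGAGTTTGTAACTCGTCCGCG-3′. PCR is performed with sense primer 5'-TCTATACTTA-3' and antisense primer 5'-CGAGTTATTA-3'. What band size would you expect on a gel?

Forward primer TCTATACTTA is found on the top strand at positions 12–21.
Reverse complement of the reverse primer: TAATAACTCG. This occurs on the top strand at positions 92–101.
The product runs from position 12 to position 101, so its length is 101 − 12 + 1 = 90 bp.

90 bp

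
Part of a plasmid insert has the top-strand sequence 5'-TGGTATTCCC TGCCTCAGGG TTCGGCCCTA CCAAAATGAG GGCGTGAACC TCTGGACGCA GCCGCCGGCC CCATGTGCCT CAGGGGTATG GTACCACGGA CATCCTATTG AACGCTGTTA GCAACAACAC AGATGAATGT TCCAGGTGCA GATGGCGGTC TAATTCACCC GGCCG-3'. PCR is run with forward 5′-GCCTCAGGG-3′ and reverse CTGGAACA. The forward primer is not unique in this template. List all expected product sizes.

The forward primer GCCTCAGGG matches the top strand at positions 12–20, 77–85.
The reverse primer's reverse complement is TGTTCCAG, matching at positions 138–145.
Each forward site pairs with the reverse site to give a product ending at position 145: sizes 134, 69 bp.

134 bp, 69 bp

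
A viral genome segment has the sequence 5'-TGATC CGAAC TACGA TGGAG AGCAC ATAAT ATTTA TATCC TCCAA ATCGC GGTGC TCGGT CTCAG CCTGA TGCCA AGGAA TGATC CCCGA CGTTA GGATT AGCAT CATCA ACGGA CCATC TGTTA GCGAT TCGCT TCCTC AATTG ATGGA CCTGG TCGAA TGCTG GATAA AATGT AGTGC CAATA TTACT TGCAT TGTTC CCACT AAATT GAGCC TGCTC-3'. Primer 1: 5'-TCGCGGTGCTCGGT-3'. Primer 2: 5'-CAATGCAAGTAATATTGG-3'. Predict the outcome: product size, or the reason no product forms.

Primer 1 (TCGCGGTGCTCGGT) matches the top strand at positions 47–60; it acts as a forward primer.
Primer 2's reverse complement is CCAATATTACTTGCATTG, matching the top strand at positions 180–197; it acts as a reverse primer.
The 3' ends face each other across positions 47–197, giving a 151 bp product.

Yes — a 151 bp product.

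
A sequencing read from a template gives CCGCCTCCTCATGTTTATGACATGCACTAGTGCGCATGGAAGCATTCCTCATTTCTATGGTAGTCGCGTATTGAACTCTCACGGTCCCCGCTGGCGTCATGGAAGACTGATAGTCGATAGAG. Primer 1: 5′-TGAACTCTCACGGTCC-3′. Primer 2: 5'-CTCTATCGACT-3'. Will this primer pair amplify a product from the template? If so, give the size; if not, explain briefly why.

Primer 1 (TGAACTCTCACGGTCC) matches the top strand at positions 72–87; it acts as a forward primer.
Primer 2's reverse complement is AGTCGATAGAG, matching the top strand at positions 112–122; it acts as a reverse primer.
The 3' ends face each other across positions 72–122, giving a 51 bp product.

Yes — a 51 bp product.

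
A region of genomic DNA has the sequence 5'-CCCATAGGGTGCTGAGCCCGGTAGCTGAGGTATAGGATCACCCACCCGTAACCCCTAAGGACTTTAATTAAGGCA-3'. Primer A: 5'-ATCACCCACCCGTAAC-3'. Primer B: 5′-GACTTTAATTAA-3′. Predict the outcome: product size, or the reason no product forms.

No product — both primers anneal to the same strand and extend in the same direction.

Primer A (ATCACCCACCCGTAAC) matches the top strand at positions 37–52 (3' end points downstream).
Primer B (GACTTTAATTAA) also matches the top strand directly, at positions 60–71 — its reverse complement TTAATTAAAGTC is not present.
Both primers anneal to the bottom strand with 3' ends pointing the same way, so neither can prime synthesis back toward the other.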